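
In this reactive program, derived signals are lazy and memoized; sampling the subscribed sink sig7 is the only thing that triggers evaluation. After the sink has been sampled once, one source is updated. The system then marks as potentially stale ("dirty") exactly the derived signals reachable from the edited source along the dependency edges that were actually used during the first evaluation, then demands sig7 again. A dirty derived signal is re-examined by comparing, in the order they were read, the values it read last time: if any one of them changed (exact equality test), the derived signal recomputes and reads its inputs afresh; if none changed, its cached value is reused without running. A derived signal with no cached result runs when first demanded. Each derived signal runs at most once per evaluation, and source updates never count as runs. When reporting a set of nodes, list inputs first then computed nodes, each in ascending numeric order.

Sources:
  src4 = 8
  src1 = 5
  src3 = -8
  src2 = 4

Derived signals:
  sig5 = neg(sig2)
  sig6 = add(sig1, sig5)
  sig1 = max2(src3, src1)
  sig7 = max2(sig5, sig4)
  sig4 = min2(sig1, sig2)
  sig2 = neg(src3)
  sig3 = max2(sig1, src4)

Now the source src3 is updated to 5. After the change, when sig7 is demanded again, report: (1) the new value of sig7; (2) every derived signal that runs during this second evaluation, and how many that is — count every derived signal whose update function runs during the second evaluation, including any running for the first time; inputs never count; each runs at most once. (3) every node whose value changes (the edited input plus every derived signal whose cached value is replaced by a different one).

Demanding sig7 again yields 5.
5 derived signals run: sig1, sig2, sig4, sig5, sig7.
The nodes whose values change: src3, sig2, sig4, sig5.

First demand of the output computes:
  sig1 = max2(-8, 5) = 5
  sig2 = neg(-8) = 8
  sig4 = min2(5, 8) = 5
  sig5 = neg(8) = -8
  sig7 = max2(-8, 5) = 5

After the edit, cleaning proceeds:
  sig1: a read changed (src3 -8->5) — executes, giving 5 — identical to its old value.
  sig2: a read changed (src3 -8->5) — executes, giving -5.
  sig4: a read changed (sig2 8->-5) — executes, giving -5.
  sig5: a read changed (sig2 8->-5) — executes, giving 5.
  sig7: a read changed (sig5 -8->5; sig4 5->-5) — executes, giving 5 — identical to its old value.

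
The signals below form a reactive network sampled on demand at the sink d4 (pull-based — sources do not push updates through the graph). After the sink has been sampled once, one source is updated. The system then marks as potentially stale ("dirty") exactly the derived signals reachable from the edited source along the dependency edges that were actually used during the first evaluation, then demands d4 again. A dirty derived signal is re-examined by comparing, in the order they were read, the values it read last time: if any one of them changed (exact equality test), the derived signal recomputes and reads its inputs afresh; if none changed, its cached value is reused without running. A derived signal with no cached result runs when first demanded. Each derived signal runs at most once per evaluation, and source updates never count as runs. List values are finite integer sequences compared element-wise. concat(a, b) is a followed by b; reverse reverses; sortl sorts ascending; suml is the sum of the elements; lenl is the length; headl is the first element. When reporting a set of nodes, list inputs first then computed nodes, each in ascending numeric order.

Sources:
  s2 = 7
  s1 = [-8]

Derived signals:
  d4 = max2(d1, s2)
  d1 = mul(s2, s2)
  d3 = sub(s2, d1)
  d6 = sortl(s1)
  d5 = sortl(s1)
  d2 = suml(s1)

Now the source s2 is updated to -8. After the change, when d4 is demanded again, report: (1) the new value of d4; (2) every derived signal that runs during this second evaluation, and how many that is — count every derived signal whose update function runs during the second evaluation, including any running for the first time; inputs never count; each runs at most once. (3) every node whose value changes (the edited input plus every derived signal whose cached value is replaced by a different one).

Initial pass — values computed on the first demand:
  d1 = mul(7, 7) = 49
  d4 = max2(49, 7) = 49

Second demand — change propagation:
  d1: re-runs because s2 7->-8; s2 7->-8; new result 64.
  d4: re-runs because d1 49->64; s2 7->-8; new result 64.

d4 now evaluates to 64.
Run set: d1, d4 (2 run).
Changed values: s2, d1, d4.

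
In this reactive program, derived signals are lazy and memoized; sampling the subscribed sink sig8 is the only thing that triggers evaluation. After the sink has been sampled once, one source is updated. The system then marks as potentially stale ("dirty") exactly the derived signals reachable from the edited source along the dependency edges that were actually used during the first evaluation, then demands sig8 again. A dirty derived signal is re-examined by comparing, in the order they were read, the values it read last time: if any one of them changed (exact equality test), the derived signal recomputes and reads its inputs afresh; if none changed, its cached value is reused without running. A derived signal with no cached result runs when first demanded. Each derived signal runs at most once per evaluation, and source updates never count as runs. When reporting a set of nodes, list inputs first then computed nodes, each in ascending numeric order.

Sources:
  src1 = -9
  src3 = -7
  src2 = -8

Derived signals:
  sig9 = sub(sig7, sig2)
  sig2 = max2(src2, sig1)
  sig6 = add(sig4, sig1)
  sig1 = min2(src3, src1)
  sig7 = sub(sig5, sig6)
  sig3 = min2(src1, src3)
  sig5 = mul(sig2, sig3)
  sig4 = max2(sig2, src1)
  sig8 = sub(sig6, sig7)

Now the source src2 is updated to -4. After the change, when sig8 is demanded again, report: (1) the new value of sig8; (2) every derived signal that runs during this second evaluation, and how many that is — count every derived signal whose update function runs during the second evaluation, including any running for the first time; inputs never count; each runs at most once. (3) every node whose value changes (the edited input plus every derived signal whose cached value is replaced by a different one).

First demand of the output computes:
  sig1 = min2(-7, -9) = -9
  sig2 = max2(-8, -9) = -8
  sig3 = min2(-9, -7) = -9
  sig4 = max2(-8, -9) = -8
  sig5 = mul(-8, -9) = 72
  sig6 = add(-8, -9) = -17
  sig7 = sub(72, -17) = 89
  sig8 = sub(-17, 89) = -106

After the edit, cleaning proceeds:
  sig2: a read changed (src2 -8->-4) — executes, giving -4.
  sig4: a read changed (sig2 -8->-4) — executes, giving -4.
  sig5: a read changed (sig2 -8->-4) — executes, giving 36.
  sig6: a read changed (sig4 -8->-4) — executes, giving -13.
  sig7: a read changed (sig5 72->36; sig6 -17->-13) — executes, giving 49.
  sig8: a read changed (sig6 -17->-13; sig7 89->49) — executes, giving -62.

Demanding sig8 again yields -62.
6 derived signals run: sig2, sig4, sig5, sig6, sig7, sig8.
The nodes whose values change: src2, sig2, sig4, sig5, sig6, sig7, sig8.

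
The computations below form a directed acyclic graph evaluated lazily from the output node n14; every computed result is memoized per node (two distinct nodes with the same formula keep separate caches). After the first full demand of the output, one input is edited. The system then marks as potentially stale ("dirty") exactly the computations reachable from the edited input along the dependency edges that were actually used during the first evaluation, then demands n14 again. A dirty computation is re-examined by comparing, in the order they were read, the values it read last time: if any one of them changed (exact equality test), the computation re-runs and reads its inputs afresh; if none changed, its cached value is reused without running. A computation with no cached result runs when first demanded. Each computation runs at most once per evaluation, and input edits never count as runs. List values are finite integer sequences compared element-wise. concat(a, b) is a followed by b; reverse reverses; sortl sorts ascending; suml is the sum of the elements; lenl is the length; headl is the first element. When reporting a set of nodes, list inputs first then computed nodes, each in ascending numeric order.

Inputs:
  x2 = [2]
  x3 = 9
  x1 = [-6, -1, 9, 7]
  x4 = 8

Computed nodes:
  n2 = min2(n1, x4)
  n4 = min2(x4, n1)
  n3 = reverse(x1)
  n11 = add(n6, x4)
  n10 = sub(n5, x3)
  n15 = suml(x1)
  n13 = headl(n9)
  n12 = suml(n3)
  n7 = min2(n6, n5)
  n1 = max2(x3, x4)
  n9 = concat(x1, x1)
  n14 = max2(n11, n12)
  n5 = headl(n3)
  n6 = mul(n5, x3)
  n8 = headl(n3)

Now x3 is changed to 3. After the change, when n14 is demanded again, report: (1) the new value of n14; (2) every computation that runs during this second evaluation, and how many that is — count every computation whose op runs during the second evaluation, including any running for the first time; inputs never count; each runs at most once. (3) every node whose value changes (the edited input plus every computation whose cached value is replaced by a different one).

Demanding n14 again yields 29.
3 computations run: n6, n11, n14.
The nodes whose values change: x3, n6, n11, n14.

First demand of the output computes:
  n3 = reverse([-6, -1, 9, 7]) = [7, 9, -1, -6]
  n5 = headl([7, 9, -1, -6]) = 7
  n6 = mul(7, 9) = 63
  n11 = add(63, 8) = 71
  n12 = suml([7, 9, -1, -6]) = 9
  n14 = max2(71, 9) = 71

After the edit, cleaning proceeds:
  n6: a read changed (x3 9->3) — executes, giving 21.
  n11: a read changed (n6 63->21) — executes, giving 29.
  n14: a read changed (n11 71->29) — executes, giving 29.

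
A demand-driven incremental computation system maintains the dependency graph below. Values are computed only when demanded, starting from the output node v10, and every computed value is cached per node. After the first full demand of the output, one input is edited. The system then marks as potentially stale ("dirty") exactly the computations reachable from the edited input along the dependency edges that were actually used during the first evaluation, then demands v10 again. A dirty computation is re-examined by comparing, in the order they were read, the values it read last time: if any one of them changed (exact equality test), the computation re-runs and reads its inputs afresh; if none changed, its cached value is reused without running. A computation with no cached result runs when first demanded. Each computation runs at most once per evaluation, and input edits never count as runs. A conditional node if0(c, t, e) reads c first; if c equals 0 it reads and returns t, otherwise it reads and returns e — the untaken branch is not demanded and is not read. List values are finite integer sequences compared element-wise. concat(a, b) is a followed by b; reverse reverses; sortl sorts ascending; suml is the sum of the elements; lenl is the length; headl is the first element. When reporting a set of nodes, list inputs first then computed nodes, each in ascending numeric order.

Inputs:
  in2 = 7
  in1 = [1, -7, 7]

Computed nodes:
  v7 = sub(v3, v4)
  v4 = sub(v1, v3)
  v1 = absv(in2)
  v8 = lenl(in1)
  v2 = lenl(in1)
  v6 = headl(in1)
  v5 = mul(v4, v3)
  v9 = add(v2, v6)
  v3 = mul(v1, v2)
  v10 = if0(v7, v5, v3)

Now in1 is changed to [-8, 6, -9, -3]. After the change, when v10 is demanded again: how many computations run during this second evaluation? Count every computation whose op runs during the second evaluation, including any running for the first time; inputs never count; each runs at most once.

First evaluation (everything demanded from the output):
  v1 = absv(7) = 7
  v2 = lenl([1, -7, 7]) = 3
  v3 = mul(7, 3) = 21
  v4 = sub(7, 21) = -14
  v7 = sub(21, -14) = 35
  v10 = if0(v7=35 -> else branch v3) = 21

Propagation after the edit:
  v2: runs — in1 [1, -7, 7]->[-8, 6, -9, -3]; result 4.
  v3: runs — v2 3->4; result 28.
  v4: runs — v3 21->28; result -21.
  v7: runs — v3 21->28; v4 -14->-21; result 49.
  v10: runs — v7 35->49; v3 21->28; result 28.

Computations that run: v2, v3, v4, v7, v10 — 5 in total.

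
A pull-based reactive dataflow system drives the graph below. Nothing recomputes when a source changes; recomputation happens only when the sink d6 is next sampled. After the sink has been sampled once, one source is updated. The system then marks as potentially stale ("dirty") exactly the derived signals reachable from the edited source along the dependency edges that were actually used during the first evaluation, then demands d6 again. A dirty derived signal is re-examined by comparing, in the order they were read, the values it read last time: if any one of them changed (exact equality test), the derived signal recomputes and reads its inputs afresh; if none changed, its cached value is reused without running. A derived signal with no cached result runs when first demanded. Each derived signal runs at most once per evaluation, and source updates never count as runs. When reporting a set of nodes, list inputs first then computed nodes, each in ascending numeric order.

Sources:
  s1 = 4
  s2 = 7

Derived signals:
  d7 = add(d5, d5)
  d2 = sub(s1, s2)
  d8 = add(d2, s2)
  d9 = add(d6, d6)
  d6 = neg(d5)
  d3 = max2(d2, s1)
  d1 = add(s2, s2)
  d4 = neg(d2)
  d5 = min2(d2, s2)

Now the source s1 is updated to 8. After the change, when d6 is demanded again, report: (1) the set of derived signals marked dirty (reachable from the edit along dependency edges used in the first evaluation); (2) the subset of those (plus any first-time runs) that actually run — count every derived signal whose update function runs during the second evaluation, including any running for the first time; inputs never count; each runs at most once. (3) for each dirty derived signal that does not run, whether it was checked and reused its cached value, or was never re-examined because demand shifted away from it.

Marked dirty: d2, d5, d6.
Derived signals that run: d2, d5, d6 — 3 in total.
Every dirty derived signal ran.

First evaluation (everything demanded from the output):
  d2 = sub(4, 7) = -3
  d5 = min2(-3, 7) = -3
  d6 = neg(-3) = 3

Propagation after the edit:
  d2: runs — s1 4->8; result 1.
  d5: runs — d2 -3->1; result 1.
  d6: runs — d5 -3->1; result -1.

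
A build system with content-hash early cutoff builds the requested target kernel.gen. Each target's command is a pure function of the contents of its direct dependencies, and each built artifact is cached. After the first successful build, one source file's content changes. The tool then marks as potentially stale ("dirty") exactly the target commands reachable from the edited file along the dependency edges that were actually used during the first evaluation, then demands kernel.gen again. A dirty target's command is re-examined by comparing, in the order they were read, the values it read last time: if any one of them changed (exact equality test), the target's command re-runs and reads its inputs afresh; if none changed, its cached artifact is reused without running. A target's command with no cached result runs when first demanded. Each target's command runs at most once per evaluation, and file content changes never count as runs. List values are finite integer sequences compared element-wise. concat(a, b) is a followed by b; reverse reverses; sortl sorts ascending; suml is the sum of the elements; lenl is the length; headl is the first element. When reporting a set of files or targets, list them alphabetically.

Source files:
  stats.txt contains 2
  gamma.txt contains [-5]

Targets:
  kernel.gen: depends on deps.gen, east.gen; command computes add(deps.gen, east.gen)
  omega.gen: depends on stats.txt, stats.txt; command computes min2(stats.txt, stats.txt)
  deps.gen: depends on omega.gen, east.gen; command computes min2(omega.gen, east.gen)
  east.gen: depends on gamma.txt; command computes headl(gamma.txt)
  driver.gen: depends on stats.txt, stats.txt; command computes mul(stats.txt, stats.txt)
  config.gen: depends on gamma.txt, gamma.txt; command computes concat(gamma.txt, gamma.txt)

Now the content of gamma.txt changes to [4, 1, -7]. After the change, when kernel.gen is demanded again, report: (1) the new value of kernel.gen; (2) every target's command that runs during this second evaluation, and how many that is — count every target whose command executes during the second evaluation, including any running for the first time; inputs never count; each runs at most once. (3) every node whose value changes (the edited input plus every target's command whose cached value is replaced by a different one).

New value of kernel.gen: 6.
Target commands that run: deps.gen, east.gen, kernel.gen — 3 in total.
Values that change: deps.gen, east.gen, gamma.txt, kernel.gen.

First evaluation (everything demanded from the output):
  east.gen = headl([-5]) = -5
  omega.gen = min2(2, 2) = 2
  deps.gen = min2(2, -5) = -5
  kernel.gen = add(-5, -5) = -10

Propagation after the edit:
  east.gen: runs — gamma.txt [-5]->[4, 1, -7]; result 4.
  deps.gen: runs — east.gen -5->4; result 2.
  kernel.gen: runs — deps.gen -5->2; east.gen -5->4; result 6.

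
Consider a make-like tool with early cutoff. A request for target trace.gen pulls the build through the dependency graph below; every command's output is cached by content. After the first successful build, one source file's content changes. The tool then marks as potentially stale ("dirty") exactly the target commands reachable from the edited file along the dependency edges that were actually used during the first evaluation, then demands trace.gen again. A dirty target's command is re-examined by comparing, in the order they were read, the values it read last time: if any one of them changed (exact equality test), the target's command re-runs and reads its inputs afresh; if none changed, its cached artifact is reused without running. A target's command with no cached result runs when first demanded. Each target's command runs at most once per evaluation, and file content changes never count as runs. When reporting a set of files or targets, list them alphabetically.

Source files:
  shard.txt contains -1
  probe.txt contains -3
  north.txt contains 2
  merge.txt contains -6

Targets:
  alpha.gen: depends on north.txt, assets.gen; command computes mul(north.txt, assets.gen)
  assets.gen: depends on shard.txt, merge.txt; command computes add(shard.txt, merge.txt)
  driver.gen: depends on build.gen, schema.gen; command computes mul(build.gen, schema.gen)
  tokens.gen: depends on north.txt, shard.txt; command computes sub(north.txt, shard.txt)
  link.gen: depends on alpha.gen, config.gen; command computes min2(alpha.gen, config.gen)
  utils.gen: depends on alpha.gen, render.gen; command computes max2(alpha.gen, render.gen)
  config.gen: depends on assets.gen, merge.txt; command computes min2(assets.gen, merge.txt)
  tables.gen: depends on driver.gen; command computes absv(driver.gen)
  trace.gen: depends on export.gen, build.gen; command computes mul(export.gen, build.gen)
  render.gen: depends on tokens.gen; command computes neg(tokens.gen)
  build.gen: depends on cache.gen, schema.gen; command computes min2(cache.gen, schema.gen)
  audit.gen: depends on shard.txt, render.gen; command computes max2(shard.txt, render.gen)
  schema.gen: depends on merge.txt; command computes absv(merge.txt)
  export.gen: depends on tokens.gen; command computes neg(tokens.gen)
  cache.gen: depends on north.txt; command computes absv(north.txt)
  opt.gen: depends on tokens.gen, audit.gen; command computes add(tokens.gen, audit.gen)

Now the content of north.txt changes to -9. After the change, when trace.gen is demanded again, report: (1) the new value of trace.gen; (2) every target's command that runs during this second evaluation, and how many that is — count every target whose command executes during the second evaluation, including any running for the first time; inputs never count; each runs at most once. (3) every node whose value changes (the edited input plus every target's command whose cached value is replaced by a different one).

First demand of the output computes:
  cache.gen = absv(2) = 2
  schema.gen = absv(-6) = 6
  build.gen = min2(2, 6) = 2
  tokens.gen = sub(2, -1) = 3
  export.gen = neg(3) = -3
  trace.gen = mul(-3, 2) = -6

After the edit, cleaning proceeds:
  cache.gen: a read changed (north.txt 2->-9) — executes, giving 9.
  build.gen: a read changed (cache.gen 2->9) — executes, giving 6.
  tokens.gen: a read changed (north.txt 2->-9) — executes, giving -8.
  export.gen: a read changed (tokens.gen 3->-8) — executes, giving 8.
  trace.gen: a read changed (export.gen -3->8; build.gen 2->6) — executes, giving 48.

Demanding trace.gen again yields 48.
5 target commands run: build.gen, cache.gen, export.gen, tokens.gen, trace.gen.
The nodes whose values change: build.gen, cache.gen, export.gen, north.txt, tokens.gen, trace.gen.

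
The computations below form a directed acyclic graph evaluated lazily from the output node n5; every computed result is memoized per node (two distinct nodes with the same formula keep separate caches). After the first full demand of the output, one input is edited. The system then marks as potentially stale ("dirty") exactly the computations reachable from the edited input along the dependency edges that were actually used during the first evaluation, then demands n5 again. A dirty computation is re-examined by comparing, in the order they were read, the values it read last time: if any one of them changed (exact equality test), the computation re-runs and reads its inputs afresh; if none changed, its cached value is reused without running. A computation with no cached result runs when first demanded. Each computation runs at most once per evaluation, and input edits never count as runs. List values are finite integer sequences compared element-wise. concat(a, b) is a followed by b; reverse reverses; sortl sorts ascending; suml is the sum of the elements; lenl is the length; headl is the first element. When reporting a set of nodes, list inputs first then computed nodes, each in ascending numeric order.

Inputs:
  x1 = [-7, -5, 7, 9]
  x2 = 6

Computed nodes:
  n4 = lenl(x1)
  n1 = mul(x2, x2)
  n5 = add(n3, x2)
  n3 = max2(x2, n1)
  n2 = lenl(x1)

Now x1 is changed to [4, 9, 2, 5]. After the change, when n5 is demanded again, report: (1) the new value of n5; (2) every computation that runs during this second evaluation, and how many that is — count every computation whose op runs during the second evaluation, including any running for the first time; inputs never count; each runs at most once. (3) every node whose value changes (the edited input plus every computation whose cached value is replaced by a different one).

Demanding n5 again yields 42.
0 computations run: none.
The nodes whose values change: x1.
Note the shortcut — x1 feeds only undemanded nodes, so no recomputation happens.

First demand of the output computes:
  n1 = mul(6, 6) = 36
  n3 = max2(6, 36) = 36
  n5 = add(36, 6) = 42

After the edit, cleaning proceeds:
  x1 only reaches undemanded nodes; the second demand re-runs nothing.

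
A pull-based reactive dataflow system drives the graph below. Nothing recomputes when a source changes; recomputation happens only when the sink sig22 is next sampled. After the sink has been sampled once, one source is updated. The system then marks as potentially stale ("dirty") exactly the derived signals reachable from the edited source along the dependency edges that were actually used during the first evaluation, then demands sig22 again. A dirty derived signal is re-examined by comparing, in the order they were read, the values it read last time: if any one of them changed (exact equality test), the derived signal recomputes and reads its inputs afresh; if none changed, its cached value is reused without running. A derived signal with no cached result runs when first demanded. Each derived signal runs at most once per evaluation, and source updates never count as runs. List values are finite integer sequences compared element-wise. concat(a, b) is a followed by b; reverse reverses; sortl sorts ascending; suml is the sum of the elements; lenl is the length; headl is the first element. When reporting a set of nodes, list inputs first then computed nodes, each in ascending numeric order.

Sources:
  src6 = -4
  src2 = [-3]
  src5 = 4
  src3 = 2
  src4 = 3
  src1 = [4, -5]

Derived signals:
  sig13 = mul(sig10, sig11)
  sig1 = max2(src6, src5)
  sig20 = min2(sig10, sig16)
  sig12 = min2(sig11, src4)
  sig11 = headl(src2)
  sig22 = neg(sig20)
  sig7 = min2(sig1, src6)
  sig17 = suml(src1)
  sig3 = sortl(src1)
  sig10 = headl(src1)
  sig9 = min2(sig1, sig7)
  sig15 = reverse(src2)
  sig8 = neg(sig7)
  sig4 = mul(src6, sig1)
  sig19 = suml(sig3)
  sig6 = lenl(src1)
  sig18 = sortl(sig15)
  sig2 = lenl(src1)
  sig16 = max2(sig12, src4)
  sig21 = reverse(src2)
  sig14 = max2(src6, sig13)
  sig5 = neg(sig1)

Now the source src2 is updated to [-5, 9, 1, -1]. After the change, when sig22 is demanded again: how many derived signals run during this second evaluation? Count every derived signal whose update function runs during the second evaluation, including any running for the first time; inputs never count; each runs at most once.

First evaluation (everything demanded from the output):
  sig10 = headl([4, -5]) = 4
  sig11 = headl([-3]) = -3
  sig12 = min2(-3, 3) = -3
  sig16 = max2(-3, 3) = 3
  sig20 = min2(4, 3) = 3
  sig22 = neg(3) = -3

Propagation after the edit:
  sig11: runs — src2 [-3]->[-5, 9, 1, -1]; result -5.
  sig12: runs — sig11 -3->-5; result -5.
  sig16: runs — sig12 -3->-5; result 3 (same value as before).
  sig20: checked — values it read are unchanged (sig10 unchanged, sig16 unchanged); reused cached 3 without running.
  sig22: checked — values it read are unchanged (sig20 unchanged); reused cached -3 without running.

Key observation: the change is absorbed at sig16 — it re-runs but produces the same value, and the output's value is unchanged.

Derived signals that run: sig11, sig12, sig16 — 3 in total.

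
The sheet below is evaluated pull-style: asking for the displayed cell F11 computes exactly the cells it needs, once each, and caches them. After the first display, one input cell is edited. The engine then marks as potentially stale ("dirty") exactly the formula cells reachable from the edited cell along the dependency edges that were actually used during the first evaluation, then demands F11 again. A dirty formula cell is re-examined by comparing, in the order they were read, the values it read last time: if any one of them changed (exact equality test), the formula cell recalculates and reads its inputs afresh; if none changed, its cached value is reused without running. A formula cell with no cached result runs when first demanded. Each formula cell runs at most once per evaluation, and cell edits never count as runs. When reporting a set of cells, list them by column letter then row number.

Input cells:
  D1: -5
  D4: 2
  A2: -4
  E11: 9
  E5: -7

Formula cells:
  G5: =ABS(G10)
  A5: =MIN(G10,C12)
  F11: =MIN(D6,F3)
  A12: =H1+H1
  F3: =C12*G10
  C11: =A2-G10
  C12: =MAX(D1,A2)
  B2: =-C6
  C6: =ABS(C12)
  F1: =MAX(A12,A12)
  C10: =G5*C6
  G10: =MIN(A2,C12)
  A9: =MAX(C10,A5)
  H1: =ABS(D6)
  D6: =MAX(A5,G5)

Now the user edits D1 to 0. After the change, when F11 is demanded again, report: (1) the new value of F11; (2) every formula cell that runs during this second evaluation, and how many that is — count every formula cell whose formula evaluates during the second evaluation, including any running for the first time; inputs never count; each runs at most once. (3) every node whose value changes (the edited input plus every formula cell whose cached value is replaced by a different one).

Demanding F11 again yields 0.
5 formula cells run: A5, C12, F3, F11, G10.
The nodes whose values change: C12, D1, F3, F11.
Note where the cutoff bites: G5 is checked, finds nothing changed, and keeps its cache.

First demand of the output computes:
  C12 = MAX(-5, -4) = -4
  G10 = MIN(-4, -4) = -4
  A5 = MIN(-4, -4) = -4
  F3 = -4 * -4 = 16
  G5 = ABS(-4) = 4
  D6 = MAX(-4, 4) = 4
  F11 = MIN(4, 16) = 4

After the edit, cleaning proceeds:
  C12: a read changed (D1 -5->0) — executes, giving 0.
  G10: a read changed (C12 -4->0) — executes, giving -4 — identical to its old value.
  A5: a read changed (C12 -4->0) — executes, giving -4 — identical to its old value.
  F3: a read changed (C12 -4->0) — executes, giving 0.
  G5: dirty, but its reads are unchanged (G10 unchanged); cached 4 stands.
  D6: dirty, but its reads are unchanged (A5 unchanged, G5 unchanged); cached 4 stands.
  F11: a read changed (F3 16->0) — executes, giving 0.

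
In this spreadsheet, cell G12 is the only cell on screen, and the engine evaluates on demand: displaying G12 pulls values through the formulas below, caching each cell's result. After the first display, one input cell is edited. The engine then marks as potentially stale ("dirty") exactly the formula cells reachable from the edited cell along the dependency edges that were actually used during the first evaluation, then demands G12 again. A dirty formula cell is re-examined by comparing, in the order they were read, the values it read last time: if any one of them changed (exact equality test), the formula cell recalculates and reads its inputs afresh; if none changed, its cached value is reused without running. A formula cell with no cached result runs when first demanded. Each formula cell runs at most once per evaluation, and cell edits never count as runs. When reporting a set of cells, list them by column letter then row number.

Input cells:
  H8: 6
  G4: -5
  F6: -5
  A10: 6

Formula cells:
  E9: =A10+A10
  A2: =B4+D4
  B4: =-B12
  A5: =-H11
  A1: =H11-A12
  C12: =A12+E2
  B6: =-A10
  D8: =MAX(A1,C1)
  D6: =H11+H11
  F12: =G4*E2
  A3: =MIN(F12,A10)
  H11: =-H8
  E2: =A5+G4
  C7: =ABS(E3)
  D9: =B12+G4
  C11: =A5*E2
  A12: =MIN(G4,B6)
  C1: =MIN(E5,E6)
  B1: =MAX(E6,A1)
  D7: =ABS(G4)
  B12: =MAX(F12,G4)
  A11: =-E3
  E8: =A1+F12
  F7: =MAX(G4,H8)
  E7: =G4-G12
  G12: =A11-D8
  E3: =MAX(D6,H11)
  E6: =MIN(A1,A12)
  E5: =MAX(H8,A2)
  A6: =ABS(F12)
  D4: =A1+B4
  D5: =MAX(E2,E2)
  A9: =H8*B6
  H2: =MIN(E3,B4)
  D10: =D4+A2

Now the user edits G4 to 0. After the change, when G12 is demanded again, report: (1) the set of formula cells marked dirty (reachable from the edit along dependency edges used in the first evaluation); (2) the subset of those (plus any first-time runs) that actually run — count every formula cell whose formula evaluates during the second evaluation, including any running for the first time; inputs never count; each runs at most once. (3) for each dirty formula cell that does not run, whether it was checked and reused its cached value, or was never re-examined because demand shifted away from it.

Dirty set: A1, A2, A12, B4, B12, C1, D4, D8, E2, E5, E6, F12, G12.
Run set: A2, A12, B4, B12, C1, D4, E2, E5, F12 (9 run).
Re-examined without running (cache reused): A1, D8, E6, G12.
The important point: at A1 every value read last time is unchanged, so the dirty flag clears without a run.

Initial pass — values computed on the first demand:
  B6 = -(6) = -6
  A12 = MIN(-5, -6) = -6
  H11 = -(6) = -6
  A1 = -6 - -6 = 0
  A5 = -(-6) = 6
  D6 = -6 + -6 = -12
  E2 = 6 + -5 = 1
  E3 = MAX(-12, -6) = -6
  A11 = -(-6) = 6
  E6 = MIN(0, -6) = -6
  F12 = -5 * 1 = -5
  B12 = MAX(-5, -5) = -5
  B4 = -(-5) = 5
  D4 = 0 + 5 = 5
  A2 = 5 + 5 = 10
  E5 = MAX(6, 10) = 10
  C1 = MIN(10, -6) = -6
  D8 = MAX(0, -6) = 0
  G12 = 6 - 0 = 6

Second demand — change propagation:
  A12: re-runs because G4 -5->0; new result -6 (unchanged).
  A1: re-examined; everything it read last time is the same (H11 unchanged, A12 unchanged) — cache 0 kept, no run.
  E2: re-runs because G4 -5->0; new result 6.
  E6: re-examined; everything it read last time is the same (A1 unchanged, A12 unchanged) — cache -6 kept, no run.
  F12: re-runs because G4 -5->0; E2 1->6; new result 0.
  B12: re-runs because F12 -5->0; G4 -5->0; new result 0.
  B4: re-runs because B12 -5->0; new result 0.
  D4: re-runs because B4 5->0; new result 0.
  A2: re-runs because B4 5->0; D4 5->0; new result 0.
  E5: re-runs because A2 10->0; new result 6.
  C1: re-runs because E5 10->6; new result -6 (unchanged).
  D8: re-examined; everything it read last time is the same (A1 unchanged, C1 unchanged) — cache 0 kept, no run.
  G12: re-examined; everything it read last time is the same (A11 unchanged, D8 unchanged) — cache 6 kept, no run.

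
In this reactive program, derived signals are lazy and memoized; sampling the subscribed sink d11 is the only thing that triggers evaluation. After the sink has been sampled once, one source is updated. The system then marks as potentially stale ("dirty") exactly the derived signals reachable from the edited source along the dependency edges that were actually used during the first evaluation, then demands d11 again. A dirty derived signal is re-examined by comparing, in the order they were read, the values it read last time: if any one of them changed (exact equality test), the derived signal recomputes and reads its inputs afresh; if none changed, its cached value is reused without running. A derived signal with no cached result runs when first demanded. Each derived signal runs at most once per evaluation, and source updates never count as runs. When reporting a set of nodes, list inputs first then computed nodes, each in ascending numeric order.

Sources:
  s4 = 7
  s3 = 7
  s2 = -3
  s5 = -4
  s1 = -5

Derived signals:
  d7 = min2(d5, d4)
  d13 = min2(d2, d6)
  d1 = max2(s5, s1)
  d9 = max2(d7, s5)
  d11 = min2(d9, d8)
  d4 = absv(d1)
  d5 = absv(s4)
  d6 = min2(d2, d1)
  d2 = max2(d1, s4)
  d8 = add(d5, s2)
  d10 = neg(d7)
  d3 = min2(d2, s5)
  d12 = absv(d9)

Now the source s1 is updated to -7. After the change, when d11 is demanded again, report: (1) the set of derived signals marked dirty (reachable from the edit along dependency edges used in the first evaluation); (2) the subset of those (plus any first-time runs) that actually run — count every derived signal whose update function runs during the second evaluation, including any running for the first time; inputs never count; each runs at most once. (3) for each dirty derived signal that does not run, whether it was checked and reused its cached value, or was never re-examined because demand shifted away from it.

First demand of the output computes:
  d1 = max2(-4, -5) = -4
  d4 = absv(-4) = 4
  d5 = absv(7) = 7
  d7 = min2(7, 4) = 4
  d8 = add(7, -3) = 4
  d9 = max2(4, -4) = 4
  d11 = min2(4, 4) = 4

After the edit, cleaning proceeds:
  d1: a read changed (s1 -5->-7) — executes, giving -4 — identical to its old value.
  d4: dirty, but its reads are unchanged (d1 unchanged); cached 4 stands.
  d7: dirty, but its reads are unchanged (d5 unchanged, d4 unchanged); cached 4 stands.
  d9: dirty, but its reads are unchanged (d7 unchanged, s5 unchanged); cached 4 stands.
  d11: dirty, but its reads are unchanged (d9 unchanged, d8 unchanged); cached 4 stands.

Note the absorption at d1: it re-runs yet its value is the same, leaving the output's value untouched.

The edit dirties: d1, d4, d7, d9, d11.
1 derived signals run: d1.
Cache hits after checking: d4, d7, d9, d11.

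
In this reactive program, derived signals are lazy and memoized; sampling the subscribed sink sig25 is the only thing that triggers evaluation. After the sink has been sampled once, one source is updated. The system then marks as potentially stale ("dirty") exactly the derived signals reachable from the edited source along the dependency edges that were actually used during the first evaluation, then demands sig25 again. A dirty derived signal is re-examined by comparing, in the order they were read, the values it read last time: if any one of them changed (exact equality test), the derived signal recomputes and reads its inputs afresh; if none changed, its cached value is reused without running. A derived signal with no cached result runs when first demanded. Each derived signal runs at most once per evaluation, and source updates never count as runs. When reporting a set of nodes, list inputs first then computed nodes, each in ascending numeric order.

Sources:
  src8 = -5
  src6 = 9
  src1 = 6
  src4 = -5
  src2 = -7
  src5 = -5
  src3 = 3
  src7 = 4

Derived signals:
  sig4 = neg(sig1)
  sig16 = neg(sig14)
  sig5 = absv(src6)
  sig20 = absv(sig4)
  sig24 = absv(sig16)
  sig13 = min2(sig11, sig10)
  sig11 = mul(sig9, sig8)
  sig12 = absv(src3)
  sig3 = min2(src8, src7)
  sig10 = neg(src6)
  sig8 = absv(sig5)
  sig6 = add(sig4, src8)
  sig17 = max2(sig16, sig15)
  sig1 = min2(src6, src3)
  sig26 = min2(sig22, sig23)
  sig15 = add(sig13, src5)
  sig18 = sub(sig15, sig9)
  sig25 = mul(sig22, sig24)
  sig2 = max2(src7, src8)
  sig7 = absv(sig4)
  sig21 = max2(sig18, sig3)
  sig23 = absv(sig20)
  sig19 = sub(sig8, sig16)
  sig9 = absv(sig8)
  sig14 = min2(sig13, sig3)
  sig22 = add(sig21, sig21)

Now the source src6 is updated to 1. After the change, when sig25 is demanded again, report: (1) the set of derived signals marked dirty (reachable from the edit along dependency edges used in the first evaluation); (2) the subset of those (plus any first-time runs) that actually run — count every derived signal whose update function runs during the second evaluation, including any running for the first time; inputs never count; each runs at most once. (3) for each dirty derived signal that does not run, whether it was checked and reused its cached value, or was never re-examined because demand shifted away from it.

The edit dirties: sig5, sig8, sig9, sig10, sig11, sig13, sig14, sig15, sig16, sig18, sig21, sig22, sig24, sig25.
13 derived signals run: sig5, sig8, sig9, sig10, sig11, sig13, sig14, sig15, sig16, sig18, sig21, sig24, sig25.
Cache hits after checking: sig22.
Note where the cutoff bites: sig22 is checked, finds nothing changed, and keeps its cache.

First demand of the output computes:
  sig3 = min2(-5, 4) = -5
  sig5 = absv(9) = 9
  sig8 = absv(9) = 9
  sig9 = absv(9) = 9
  sig10 = neg(9) = -9
  sig11 = mul(9, 9) = 81
  sig13 = min2(81, -9) = -9
  sig14 = min2(-9, -5) = -9
  sig15 = add(-9, -5) = -14
  sig16 = neg(-9) = 9
  sig18 = sub(-14, 9) = -23
  sig21 = max2(-23, -5) = -5
  sig22 = add(-5, -5) = -10
  sig24 = absv(9) = 9
  sig25 = mul(-10, 9) = -90

After the edit, cleaning proceeds:
  sig5: a read changed (src6 9->1) — executes, giving 1.
  sig8: a read changed (sig5 9->1) — executes, giving 1.
  sig9: a read changed (sig8 9->1) — executes, giving 1.
  sig10: a read changed (src6 9->1) — executes, giving -1.
  sig11: a read changed (sig9 9->1; sig8 9->1) — executes, giving 1.
  sig13: a read changed (sig11 81->1; sig10 -9->-1) — executes, giving -1.
  sig14: a read changed (sig13 -9->-1) — executes, giving -5.
  sig15: a read changed (sig13 -9->-1) — executes, giving -6.
  sig16: a read changed (sig14 -9->-5) — executes, giving 5.
  sig18: a read changed (sig15 -14->-6; sig9 9->1) — executes, giving -7.
  sig21: a read changed (sig18 -23->-7) — executes, giving -5 — identical to its old value.
  sig22: dirty, but its reads are unchanged (sig21 unchanged, sig21 unchanged); cached -10 stands.
  sig24: a read changed (sig16 9->5) — executes, giving 5.
  sig25: a read changed (sig24 9->5) — executes, giving -50.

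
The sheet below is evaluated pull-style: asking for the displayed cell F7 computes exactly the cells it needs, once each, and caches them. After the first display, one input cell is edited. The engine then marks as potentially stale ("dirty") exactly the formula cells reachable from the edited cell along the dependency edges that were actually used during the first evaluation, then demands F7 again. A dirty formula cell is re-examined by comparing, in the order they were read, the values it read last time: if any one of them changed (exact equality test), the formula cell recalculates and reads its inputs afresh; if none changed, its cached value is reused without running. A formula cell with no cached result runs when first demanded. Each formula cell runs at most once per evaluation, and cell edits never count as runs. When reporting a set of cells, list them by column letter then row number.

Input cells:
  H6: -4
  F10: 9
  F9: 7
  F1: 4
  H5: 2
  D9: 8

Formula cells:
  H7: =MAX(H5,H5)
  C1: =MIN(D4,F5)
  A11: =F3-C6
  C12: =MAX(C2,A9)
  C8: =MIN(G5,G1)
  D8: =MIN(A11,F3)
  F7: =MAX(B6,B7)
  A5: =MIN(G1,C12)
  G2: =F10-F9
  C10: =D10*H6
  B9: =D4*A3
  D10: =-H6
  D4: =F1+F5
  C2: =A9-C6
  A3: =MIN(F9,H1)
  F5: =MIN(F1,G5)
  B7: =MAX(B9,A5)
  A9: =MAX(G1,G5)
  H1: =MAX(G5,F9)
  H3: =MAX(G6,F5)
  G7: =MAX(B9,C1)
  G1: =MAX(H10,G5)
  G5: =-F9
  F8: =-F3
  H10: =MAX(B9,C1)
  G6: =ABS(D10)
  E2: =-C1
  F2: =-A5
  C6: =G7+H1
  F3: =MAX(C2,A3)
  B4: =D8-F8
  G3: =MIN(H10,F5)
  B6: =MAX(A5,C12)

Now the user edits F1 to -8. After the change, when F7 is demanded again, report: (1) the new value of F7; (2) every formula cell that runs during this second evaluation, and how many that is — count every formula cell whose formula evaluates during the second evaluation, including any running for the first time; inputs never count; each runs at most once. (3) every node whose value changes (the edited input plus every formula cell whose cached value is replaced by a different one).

First demand of the output computes:
  G5 = -(7) = -7
  F5 = MIN(4, -7) = -7
  D4 = 4 + -7 = -3
  C1 = MIN(-3, -7) = -7
  H1 = MAX(-7, 7) = 7
  A3 = MIN(7, 7) = 7
  B9 = -3 * 7 = -21
  G7 = MAX(-21, -7) = -7
  C6 = -7 + 7 = 0
  H10 = MAX(-21, -7) = -7
  G1 = MAX(-7, -7) = -7
  A9 = MAX(-7, -7) = -7
  C2 = -7 - 0 = -7
  C12 = MAX(-7, -7) = -7
  A5 = MIN(-7, -7) = -7
  B6 = MAX(-7, -7) = -7
  B7 = MAX(-21, -7) = -7
  F7 = MAX(-7, -7) = -7

After the edit, cleaning proceeds:
  F5: a read changed (F1 4->-8) — executes, giving -8.
  D4: a read changed (F1 4->-8; F5 -7->-8) — executes, giving -16.
  B9: a read changed (D4 -3->-16) — executes, giving -112.
  C1: a read changed (D4 -3->-16; F5 -7->-8) — executes, giving -16.
  G7: a read changed (B9 -21->-112; C1 -7->-16) — executes, giving -16.
  C6: a read changed (G7 -7->-16) — executes, giving -9.
  H10: a read changed (B9 -21->-112; C1 -7->-16) — executes, giving -16.
  G1: a read changed (H10 -7->-16) — executes, giving -7 — identical to its old value.
  A9: dirty, but its reads are unchanged (G1 unchanged, G5 unchanged); cached -7 stands.
  C2: a read changed (C6 0->-9) — executes, giving 2.
  C12: a read changed (C2 -7->2) — executes, giving 2.
  A5: a read changed (C12 -7->2) — executes, giving -7 — identical to its old value.
  B6: a read changed (C12 -7->2) — executes, giving 2.
  B7: a read changed (B9 -21->-112) — executes, giving -7 — identical to its old value.
  F7: a read changed (B6 -7->2) — executes, giving 2.

Note where the cutoff bites: A9 is checked, finds nothing changed, and keeps its cache.

Demanding F7 again yields 2.
14 formula cells run: A5, B6, B7, B9, C1, C2, C6, C12, D4, F5, F7, G1, G7, H10.
The nodes whose values change: B6, B9, C1, C2, C6, C12, D4, F1, F5, F7, G7, H10.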